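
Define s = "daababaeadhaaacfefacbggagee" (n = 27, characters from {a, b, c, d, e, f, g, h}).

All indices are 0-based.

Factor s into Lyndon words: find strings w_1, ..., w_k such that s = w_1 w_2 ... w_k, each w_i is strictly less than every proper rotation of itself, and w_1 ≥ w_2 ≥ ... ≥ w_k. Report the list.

["d", "aababaeadh", "aaacfefacbggagee"]

emit factor 1: 'd' (i=0, period=1)
emit factor 2: 'aababaeadh' (i=1, period=10)
emit factor 3: 'aaacfefacbggagee' (i=11, period=16)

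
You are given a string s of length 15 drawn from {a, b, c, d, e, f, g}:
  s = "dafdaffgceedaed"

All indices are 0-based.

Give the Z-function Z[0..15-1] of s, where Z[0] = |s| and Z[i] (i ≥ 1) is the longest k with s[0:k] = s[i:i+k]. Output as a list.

[15, 0, 0, 3, 0, 0, 0, 0, 0, 0, 0, 2, 0, 0, 1]

Z[0]=15
i=1: fresh scan; Z[1]=0
i=2: fresh scan; Z[2]=0
i=3: fresh scan; Z[3]=3 grow→box=[3,6)
i=4: min(r-i=2, Z[1]=0)=0; Z[4]=0
i=5: min(r-i=1, Z[2]=0)=0; Z[5]=0
i=6: fresh scan; Z[6]=0
i=7: fresh scan; Z[7]=0
i=8: fresh scan; Z[8]=0
i=9: fresh scan; Z[9]=0
i=10: fresh scan; Z[10]=0
i=11: fresh scan; Z[11]=2 grow→box=[11,13)
i=12: min(r-i=1, Z[1]=0)=0; Z[12]=0
i=13: fresh scan; Z[13]=0
i=14: fresh scan; Z[14]=1 grow→box=[14,15)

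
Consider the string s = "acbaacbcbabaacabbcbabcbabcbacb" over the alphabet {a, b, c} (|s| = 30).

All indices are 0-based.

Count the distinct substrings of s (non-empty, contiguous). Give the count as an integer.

384

sorted suffixes:
  #0 SA[0]=11  'aacabbcbabcbabcbacb'
  #1 SA[1]=3  'aacbcbabaacabbcbabcbabcbacb'
  #2 SA[2]=9  'abaacabbcbabcbabcbacb'
  #3 SA[3]=14  'abbcbabcbabcbacb'
  #4 SA[4]=19  'abcbabcbacb'
  #5 SA[5]=23  'abcbacb'
  #6 SA[6]=12  'acabbcbabcbabcbacb'
  #7 SA[7]=27  'acb'
  #8 SA[8]=0  'acbaacbcbabaacabbcbabcbabcbacb'
  #9 SA[9]=4  'acbcbabaacabbcbabcbabcbacb'
  #10 SA[10]=29  'b'
  #11 SA[11]=10  'baacabbcbabcbabcbacb'
  #12 SA[12]=2  'baacbcbabaacabbcbabcbabcbacb'
  #13 SA[13]=8  'babaacabbcbabcbabcbacb'
  #14 SA[14]=18  'babcbabcbacb'
  #15 SA[15]=22  'babcbacb'
  #16 SA[16]=26  'bacb'
  #17 SA[17]=15  'bbcbabcbabcbacb'
  #18 SA[18]=6  'bcbabaacabbcbabcbabcbacb'
  #19 SA[19]=16  'bcbabcbabcbacb'
  #20 SA[20]=20  'bcbabcbacb'
  #21 SA[21]=24  'bcbacb'
  #22 SA[22]=13  'cabbcbabcbabcbacb'
  #23 SA[23]=28  'cb'
  #24 SA[24]=1  'cbaacbcbabaacabbcbabcbabcbacb'
  #25 SA[25]=7  'cbabaacabbcbabcbabcbacb'
  #26 SA[26]=17  'cbabcbabcbacb'
  #27 SA[27]=21  'cbabcbacb'
  #28 SA[28]=25  'cbacb'
  #29 SA[29]=5  'cbcbabaacabbcbabcbabcbacb'

SA = [11, 3, 9, 14, 19, 23, 12, 27, 0, 4, 29, 10, 2, 8, 18, 22, 26, 15, 6, 16, 20, 24, 13, 28, 1, 7, 17, 21, 25, 5]
rank  pair      lcp
   1  s[11:],s[3:]  3  'aac'
   2  s[3:],s[9:]  1  'a'
   3  s[9:],s[14:]  2  'ab'
   4  s[14:],s[19:]  2  'ab'
   5  s[19:],s[23:]  5  'abcba'
   6  s[23:],s[12:]  1  'a'
   7  s[12:],s[27:]  2  'ac'
   8  s[27:],s[0:]  3  'acb'
   9  s[0:],s[4:]  3  'acb'
  10  s[4:],s[29:]  0  ''
  11  s[29:],s[10:]  1  'b'
  12  s[10:],s[2:]  4  'baac'
  13  s[2:],s[8:]  2  'ba'
  14  s[8:],s[18:]  3  'bab'
  15  s[18:],s[22:]  6  'babcba'
  16  s[22:],s[26:]  2  'ba'
  17  s[26:],s[15:]  1  'b'
  18  s[15:],s[6:]  1  'b'
  19  s[6:],s[16:]  5  'bcbab'
  20  s[16:],s[20:]  8  'bcbabcba'
  21  s[20:],s[24:]  4  'bcba'
  22  s[24:],s[13:]  0  ''
  23  s[13:],s[28:]  1  'c'
  24  s[28:],s[1:]  2  'cb'
  25  s[1:],s[7:]  3  'cba'
  26  s[7:],s[17:]  4  'cbab'
  27  s[17:],s[21:]  7  'cbabcba'
  28  s[21:],s[25:]  3  'cba'
  29  s[25:],s[5:]  2  'cb'

n(n+1)/2 = 30·31/2 = 465
Σ LCP = 0 + 3 + 1 + 2 + 2 + 5 + 1 + 2 + 3 + 3 + 0 + 1 + 4 + 2 + 3 + 6 + 2 + 1 + 1 + 5 + 8 + 4 + 0 + 1 + 2 + 3 + 4 + 7 + 3 + 2 = 81
distinct = 465 − 81 = 384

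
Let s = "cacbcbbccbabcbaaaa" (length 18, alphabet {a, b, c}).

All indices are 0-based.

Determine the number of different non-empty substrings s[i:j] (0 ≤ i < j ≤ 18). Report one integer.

rank | idx | suffix
   0 |  17 | a
   1 |  16 | aa
   2 |  15 | aaa
   3 |  14 | aaaa
   4 |  10 | abcbaaaa
   5 |   1 | acbcbbccbabcbaaaa
   6 |  13 | baaaa
   7 |   9 | babcbaaaa
   8 |   5 | bbccbabcbaaaa
   9 |  11 | bcbaaaa
  10 |   3 | bcbbccbabcbaaaa
  11 |   6 | bccbabcbaaaa
  12 |   0 | cacbcbbccbabcbaaaa
  13 |  12 | cbaaaa
  14 |   8 | cbabcbaaaa
  15 |   4 | cbbccbabcbaaaa
  16 |   2 | cbcbbccbabcbaaaa
  17 |   7 | ccbabcbaaaa

SA = [17, 16, 15, 14, 10, 1, 13, 9, 5, 11, 3, 6, 0, 12, 8, 4, 2, 7]
[i] adj suffixes → lcp
  [1] 17/16 → 1 ('a')
  [2] 16/15 → 2 ('aa')
  [3] 15/14 → 3 ('aaa')
  [4] 14/10 → 1 ('a')
  [5] 10/1 → 1 ('a')
  [6] 1/13 → 0 ('')
  [7] 13/9 → 2 ('ba')
  [8] 9/5 → 1 ('b')
  [9] 5/11 → 1 ('b')
  [10] 11/3 → 3 ('bcb')
  [11] 3/6 → 2 ('bc')
  [12] 6/0 → 0 ('')
  [13] 0/12 → 1 ('c')
  [14] 12/8 → 3 ('cba')
  [15] 8/4 → 2 ('cb')
  [16] 4/2 → 2 ('cb')
  [17] 2/7 → 1 ('c')

n(n+1)/2 = 18·19/2 = 171
Σ LCP = 0 + 1 + 2 + 3 + 1 + 1 + 0 + 2 + 1 + 1 + 3 + 2 + 0 + 1 + 3 + 2 + 2 + 1 = 26
distinct = 171 − 26 = 145

145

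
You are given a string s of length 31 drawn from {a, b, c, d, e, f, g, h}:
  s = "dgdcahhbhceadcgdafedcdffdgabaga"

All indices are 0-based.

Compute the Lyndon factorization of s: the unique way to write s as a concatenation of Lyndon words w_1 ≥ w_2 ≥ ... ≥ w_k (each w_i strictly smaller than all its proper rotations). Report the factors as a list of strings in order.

emit factor 1: 'dg' (i=0, period=2)
emit factor 2: 'd' (i=2, period=1)
emit factor 3: 'c' (i=3, period=1)
emit factor 4: 'ahhbhce' (i=4, period=7)
emit factor 5: 'adcgdafedcdffdg' (i=11, period=15)
emit factor 6: 'abag' (i=26, period=4)
emit factor 7: 'a' (i=30, period=1)

["dg", "d", "c", "ahhbhce", "adcgdafedcdffdg", "abag", "a"]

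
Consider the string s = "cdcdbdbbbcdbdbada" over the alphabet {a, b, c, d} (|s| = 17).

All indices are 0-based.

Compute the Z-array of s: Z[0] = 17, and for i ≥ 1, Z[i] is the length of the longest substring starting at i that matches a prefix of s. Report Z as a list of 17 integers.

[17, 0, 2, 0, 0, 0, 0, 0, 0, 2, 0, 0, 0, 0, 0, 0, 0]

Z[0]=17
i=1: i≥r, start 0; Z[1]=0
i=2: i≥r, start 0; Z[2]=2 grow→box=[2,4)
i=3: min(r-i=1, Z[1]=0)=0; Z[3]=0
i=4: i≥r, start 0; Z[4]=0
i=5: i≥r, start 0; Z[5]=0
i=6: i≥r, start 0; Z[6]=0
i=7: i≥r, start 0; Z[7]=0
i=8: i≥r, start 0; Z[8]=0
i=9: i≥r, start 0; Z[9]=2 grow→box=[9,11)
i=10: min(r-i=1, Z[1]=0)=0; Z[10]=0
i=11: i≥r, start 0; Z[11]=0
i=12: i≥r, start 0; Z[12]=0
i=13: i≥r, start 0; Z[13]=0
i=14: i≥r, start 0; Z[14]=0
i=15: i≥r, start 0; Z[15]=0
i=16: i≥r, start 0; Z[16]=0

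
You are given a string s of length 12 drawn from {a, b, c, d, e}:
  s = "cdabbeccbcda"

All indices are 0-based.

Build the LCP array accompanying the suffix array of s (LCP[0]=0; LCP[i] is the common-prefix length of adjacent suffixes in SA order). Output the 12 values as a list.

rank | idx | suffix
   0 |  11 | a
   1 |   2 | abbeccbcda
   2 |   3 | bbeccbcda
   3 |   8 | bcda
   4 |   4 | beccbcda
   5 |   7 | cbcda
   6 |   6 | ccbcda
   7 |   9 | cda
   8 |   0 | cdabbeccbcda
   9 |  10 | da
  10 |   1 | dabbeccbcda
  11 |   5 | eccbcda

SA = [11, 2, 3, 8, 4, 7, 6, 9, 0, 10, 1, 5]
rank  pair      lcp
   1  s[11:],s[2:]  1  'a'
   2  s[2:],s[3:]  0  ''
   3  s[3:],s[8:]  1  'b'
   4  s[8:],s[4:]  1  'b'
   5  s[4:],s[7:]  0  ''
   6  s[7:],s[6:]  1  'c'
   7  s[6:],s[9:]  1  'c'
   8  s[9:],s[0:]  3  'cda'
   9  s[0:],s[10:]  0  ''
  10  s[10:],s[1:]  2  'da'
  11  s[1:],s[5:]  0  ''

[0, 1, 0, 1, 1, 0, 1, 1, 3, 0, 2, 0]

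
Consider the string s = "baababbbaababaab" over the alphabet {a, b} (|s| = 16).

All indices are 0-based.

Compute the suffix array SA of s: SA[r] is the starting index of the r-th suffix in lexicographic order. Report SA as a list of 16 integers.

rank→(start, suffix):
  0 → (13, 'aab')
  1 → (8, 'aababaab')
  2 → (1, 'aababbbaababaab')
  3 → (14, 'ab')
  4 → (11, 'abaab')
  5 → (9, 'ababaab')
  6 → (2, 'ababbbaababaab')
  7 → (4, 'abbbaababaab')
  8 → (15, 'b')
  9 → (12, 'baab')
  10 → (7, 'baababaab')
  11 → (0, 'baababbbaababaab')
  12 → (10, 'babaab')
  13 → (3, 'babbbaababaab')
  14 → (6, 'bbaababaab')
  15 → (5, 'bbbaababaab')

[13, 8, 1, 14, 11, 9, 2, 4, 15, 12, 7, 0, 10, 3, 6, 5]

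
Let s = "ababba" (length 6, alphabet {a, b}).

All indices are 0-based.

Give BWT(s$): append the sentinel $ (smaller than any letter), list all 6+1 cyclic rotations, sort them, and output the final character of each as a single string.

rank  rotation last
    0  $ababba  a
    1  a$ababb  b
    2  ababba$  $
    3  abba$ab  b
    4  ba$abab  b
    5  babba$a  a
    6  bba$aba  a

ab$bbaa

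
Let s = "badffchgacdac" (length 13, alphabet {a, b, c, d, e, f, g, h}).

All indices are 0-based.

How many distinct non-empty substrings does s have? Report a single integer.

84

rank→(start, suffix):
  0 → (11, 'ac')
  1 → (8, 'acdac')
  2 → (1, 'adffchgacdac')
  3 → (0, 'badffchgacdac')
  4 → (12, 'c')
  5 → (9, 'cdac')
  6 → (5, 'chgacdac')
  7 → (10, 'dac')
  8 → (2, 'dffchgacdac')
  9 → (4, 'fchgacdac')
  10 → (3, 'ffchgacdac')
  11 → (7, 'gacdac')
  12 → (6, 'hgacdac')

SA = [11, 8, 1, 0, 12, 9, 5, 10, 2, 4, 3, 7, 6]
rank  pair      lcp
   1  s[11:],s[8:]  2  'ac'
   2  s[8:],s[1:]  1  'a'
   3  s[1:],s[0:]  0  ''
   4  s[0:],s[12:]  0  ''
   5  s[12:],s[9:]  1  'c'
   6  s[9:],s[5:]  1  'c'
   7  s[5:],s[10:]  0  ''
   8  s[10:],s[2:]  1  'd'
   9  s[2:],s[4:]  0  ''
  10  s[4:],s[3:]  1  'f'
  11  s[3:],s[7:]  0  ''
  12  s[7:],s[6:]  0  ''

n(n+1)/2 = 13·14/2 = 91
Σ LCP = 0 + 2 + 1 + 0 + 0 + 1 + 1 + 0 + 1 + 0 + 1 + 0 + 0 = 7
distinct = 91 − 7 = 84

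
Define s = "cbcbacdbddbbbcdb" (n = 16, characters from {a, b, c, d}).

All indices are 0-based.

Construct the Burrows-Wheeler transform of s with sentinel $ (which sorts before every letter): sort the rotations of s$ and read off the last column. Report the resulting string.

bbdcdbcbdb$bacdcb

rank  rotation           last
    0  $cbcbacdbddbbbcdb  b
    1  acdbddbbbcdb$cbcb  b
    2  b$cbcbacdbddbbbcd  d
    3  bacdbddbbbcdb$cbc  c
    4  bbbcdb$cbcbacdbdd  d
    5  bbcdb$cbcbacdbddb  b
    6  bcbacdbddbbbcdb$c  c
    7  bcdb$cbcbacdbddbb  b
    8  bddbbbcdb$cbcbacd  d
    9  cbacdbddbbbcdb$cb  b
   10  cbcbacdbddbbbcdb$  $
   11  cdb$cbcbacdbddbbb  b
   12  cdbddbbbcdb$cbcba  a
   13  db$cbcbacdbddbbbc  c
   14  dbbbcdb$cbcbacdbd  d
   15  dbddbbbcdb$cbcbac  c
   16  ddbbbcdb$cbcbacdb  b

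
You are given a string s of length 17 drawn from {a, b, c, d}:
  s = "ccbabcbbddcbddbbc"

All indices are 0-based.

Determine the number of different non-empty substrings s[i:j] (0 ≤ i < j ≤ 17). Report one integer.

133

sorted suffixes:
  #0 SA[0]=3  'abcbbddcbddbbc'
  #1 SA[1]=2  'babcbbddcbddbbc'
  #2 SA[2]=14  'bbc'
  #3 SA[3]=6  'bbddcbddbbc'
  #4 SA[4]=15  'bc'
  #5 SA[5]=4  'bcbbddcbddbbc'
  #6 SA[6]=11  'bddbbc'
  #7 SA[7]=7  'bddcbddbbc'
  #8 SA[8]=16  'c'
  #9 SA[9]=1  'cbabcbbddcbddbbc'
  #10 SA[10]=5  'cbbddcbddbbc'
  #11 SA[11]=10  'cbddbbc'
  #12 SA[12]=0  'ccbabcbbddcbddbbc'
  #13 SA[13]=13  'dbbc'
  #14 SA[14]=9  'dcbddbbc'
  #15 SA[15]=12  'ddbbc'
  #16 SA[16]=8  'ddcbddbbc'

SA = [3, 2, 14, 6, 15, 4, 11, 7, 16, 1, 5, 10, 0, 13, 9, 12, 8]
[i] adj suffixes → lcp
  [1] 3/2 → 0 ('')
  [2] 2/14 → 1 ('b')
  [3] 14/6 → 2 ('bb')
  [4] 6/15 → 1 ('b')
  [5] 15/4 → 2 ('bc')
  [6] 4/11 → 1 ('b')
  [7] 11/7 → 3 ('bdd')
  [8] 7/16 → 0 ('')
  [9] 16/1 → 1 ('c')
  [10] 1/5 → 2 ('cb')
  [11] 5/10 → 2 ('cb')
  [12] 10/0 → 1 ('c')
  [13] 0/13 → 0 ('')
  [14] 13/9 → 1 ('d')
  [15] 9/12 → 1 ('d')
  [16] 12/8 → 2 ('dd')

n(n+1)/2 = 17·18/2 = 153
Σ LCP = 0 + 0 + 1 + 2 + 1 + 2 + 1 + 3 + 0 + 1 + 2 + 2 + 1 + 0 + 1 + 1 + 2 = 20
distinct = 153 − 20 = 133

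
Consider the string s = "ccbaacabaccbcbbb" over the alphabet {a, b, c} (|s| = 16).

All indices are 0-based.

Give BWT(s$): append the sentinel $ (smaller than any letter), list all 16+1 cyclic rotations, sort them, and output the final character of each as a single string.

rank  rotation           last
    0  $ccbaacabaccbcbbb  b
    1  aacabaccbcbbb$ccb  b
    2  abaccbcbbb$ccbaac  c
    3  acabaccbcbbb$ccba  a
    4  accbcbbb$ccbaacab  b
    5  b$ccbaacabaccbcbb  b
    6  baacabaccbcbbb$cc  c
    7  baccbcbbb$ccbaaca  a
    8  bb$ccbaacabaccbcb  b
    9  bbb$ccbaacabaccbc  c
   10  bcbbb$ccbaacabacc  c
   11  cabaccbcbbb$ccbaa  a
   12  cbaacabaccbcbbb$c  c
   13  cbbb$ccbaacabaccb  b
   14  cbcbbb$ccbaacabac  c
   15  ccbaacabaccbcbbb$  $
   16  ccbcbbb$ccbaacaba  a

bbcabbcabccacbc$a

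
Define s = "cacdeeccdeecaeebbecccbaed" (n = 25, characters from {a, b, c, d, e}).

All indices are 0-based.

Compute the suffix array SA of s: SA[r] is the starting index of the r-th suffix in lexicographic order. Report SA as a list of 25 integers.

[1, 22, 12, 21, 15, 16, 0, 11, 20, 19, 18, 6, 7, 2, 24, 8, 3, 14, 10, 17, 5, 23, 13, 9, 4]

sorted suffixes:
  #0 SA[0]=1  'acdeeccdeecaeebbecccbaed'
  #1 SA[1]=22  'aed'
  #2 SA[2]=12  'aeebbecccbaed'
  #3 SA[3]=21  'baed'
  #4 SA[4]=15  'bbecccbaed'
  #5 SA[5]=16  'becccbaed'
  #6 SA[6]=0  'cacdeeccdeecaeebbecccbaed'
  #7 SA[7]=11  'caeebbecccbaed'
  #8 SA[8]=20  'cbaed'
  #9 SA[9]=19  'ccbaed'
  #10 SA[10]=18  'cccbaed'
  #11 SA[11]=6  'ccdeecaeebbecccbaed'
  #12 SA[12]=7  'cdeecaeebbecccbaed'
  #13 SA[13]=2  'cdeeccdeecaeebbecccbaed'
  #14 SA[14]=24  'd'
  #15 SA[15]=8  'deecaeebbecccbaed'
  #16 SA[16]=3  'deeccdeecaeebbecccbaed'
  #17 SA[17]=14  'ebbecccbaed'
  #18 SA[18]=10  'ecaeebbecccbaed'
  #19 SA[19]=17  'ecccbaed'
  #20 SA[20]=5  'eccdeecaeebbecccbaed'
  #21 SA[21]=23  'ed'
  #22 SA[22]=13  'eebbecccbaed'
  #23 SA[23]=9  'eecaeebbecccbaed'
  #24 SA[24]=4  'eeccdeecaeebbecccbaed'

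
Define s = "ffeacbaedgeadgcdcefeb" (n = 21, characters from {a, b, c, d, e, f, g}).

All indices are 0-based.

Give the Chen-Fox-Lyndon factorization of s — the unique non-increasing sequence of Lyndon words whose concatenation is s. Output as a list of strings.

emit factor 1: 'f' (i=0, period=1)
emit factor 2: 'f' (i=1, period=1)
emit factor 3: 'e' (i=2, period=1)
emit factor 4: 'acbaedgeadgcdcefeb' (i=3, period=18)

["f", "f", "e", "acbaedgeadgcdcefeb"]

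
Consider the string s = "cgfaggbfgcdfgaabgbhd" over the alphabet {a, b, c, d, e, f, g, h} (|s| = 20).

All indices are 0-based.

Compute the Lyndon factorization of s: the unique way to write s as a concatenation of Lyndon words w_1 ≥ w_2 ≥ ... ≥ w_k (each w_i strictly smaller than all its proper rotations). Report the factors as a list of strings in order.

emit factor 1: 'cgf' (i=0, period=3)
emit factor 2: 'aggbfgcdfg' (i=3, period=10)
emit factor 3: 'aabgbhd' (i=13, period=7)

["cgf", "aggbfgcdfg", "aabgbhd"]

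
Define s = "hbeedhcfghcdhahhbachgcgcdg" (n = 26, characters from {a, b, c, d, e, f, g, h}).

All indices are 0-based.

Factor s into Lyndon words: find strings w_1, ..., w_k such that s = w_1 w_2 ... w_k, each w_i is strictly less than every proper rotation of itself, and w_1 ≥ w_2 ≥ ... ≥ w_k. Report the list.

emit factor 1: 'h' (i=0, period=1)
emit factor 2: 'beedhcfghcdh' (i=1, period=12)
emit factor 3: 'ahhb' (i=13, period=4)
emit factor 4: 'achgcgcdg' (i=17, period=9)

["h", "beedhcfghcdh", "ahhb", "achgcgcdg"]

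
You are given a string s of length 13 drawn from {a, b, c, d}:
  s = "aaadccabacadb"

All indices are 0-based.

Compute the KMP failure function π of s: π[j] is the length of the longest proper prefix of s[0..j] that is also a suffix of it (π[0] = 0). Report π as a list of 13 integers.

[0, 1, 2, 0, 0, 0, 1, 0, 1, 0, 1, 0, 0]

π[0] = 0
j=1 s[j]='a': π[1]=1 (border 'a')
j=2 s[j]='a': π[2]=2 (border 'aa')
j=3 s[j]='d': k: 2→1→0; π[3]=0 (border '')
j=4 s[j]='c': π[4]=0 (border '')
j=5 s[j]='c': π[5]=0 (border '')
j=6 s[j]='a': π[6]=1 (border 'a')
j=7 s[j]='b': k: 1→0; π[7]=0 (border '')
j=8 s[j]='a': π[8]=1 (border 'a')
j=9 s[j]='c': k: 1→0; π[9]=0 (border '')
j=10 s[j]='a': π[10]=1 (border 'a')
j=11 s[j]='d': k: 1→0; π[11]=0 (border '')
j=12 s[j]='b': π[12]=0 (border '')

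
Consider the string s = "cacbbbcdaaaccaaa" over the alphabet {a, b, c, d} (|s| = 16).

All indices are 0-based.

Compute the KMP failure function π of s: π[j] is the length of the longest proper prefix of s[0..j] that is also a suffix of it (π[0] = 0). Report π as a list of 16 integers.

π[0] = 0
j=1 s[j]='a': π[1]=0 (border '')
j=2 s[j]='c': π[2]=1 (border 'c')
j=3 s[j]='b': k: 1→0; π[3]=0 (border '')
j=4 s[j]='b': π[4]=0 (border '')
j=5 s[j]='b': π[5]=0 (border '')
j=6 s[j]='c': π[6]=1 (border 'c')
j=7 s[j]='d': k: 1→0; π[7]=0 (border '')
j=8 s[j]='a': π[8]=0 (border '')
j=9 s[j]='a': π[9]=0 (border '')
j=10 s[j]='a': π[10]=0 (border '')
j=11 s[j]='c': π[11]=1 (border 'c')
j=12 s[j]='c': k: 1→0; π[12]=1 (border 'c')
j=13 s[j]='a': π[13]=2 (border 'ca')
j=14 s[j]='a': k: 2→0; π[14]=0 (border '')
j=15 s[j]='a': π[15]=0 (border '')

[0, 0, 1, 0, 0, 0, 1, 0, 0, 0, 0, 1, 1, 2, 0, 0]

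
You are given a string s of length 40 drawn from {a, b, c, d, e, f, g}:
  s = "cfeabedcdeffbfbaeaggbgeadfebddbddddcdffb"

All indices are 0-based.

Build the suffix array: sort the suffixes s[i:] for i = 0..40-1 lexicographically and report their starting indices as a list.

[3, 23, 15, 17, 39, 14, 27, 30, 4, 12, 20, 7, 35, 0, 29, 6, 34, 28, 33, 32, 31, 8, 24, 36, 2, 22, 16, 26, 5, 9, 38, 13, 11, 1, 25, 37, 10, 19, 21, 18]

rank→(start, suffix):
  0 → (3, 'abedcdeffbfbaeaggbgeadfebddbddddcdffb')
  1 → (23, 'adfebddbddddcdffb')
  2 → (15, 'aeaggbgeadfebddbddddcdffb')
  3 → (17, 'aggbgeadfebddbddddcdffb')
  4 → (39, 'b')
  5 → (14, 'baeaggbgeadfebddbddddcdffb')
  6 → (27, 'bddbddddcdffb')
  7 → (30, 'bddddcdffb')
  8 → (4, 'bedcdeffbfbaeaggbgeadfebddbddddcdffb')
  9 → (12, 'bfbaeaggbgeadfebddbddddcdffb')
  10 → (20, 'bgeadfebddbddddcdffb')
  11 → (7, 'cdeffbfbaeaggbgeadfebddbddddcdffb')
  12 → (35, 'cdffb')
  13 → (0, 'cfeabedcdeffbfbaeaggbgeadfebddbddddcdffb')
  14 → (29, 'dbddddcdffb')
  15 → (6, 'dcdeffbfbaeaggbgeadfebddbddddcdffb')
  16 → (34, 'dcdffb')
  17 → (28, 'ddbddddcdffb')
  18 → (33, 'ddcdffb')
  19 → (32, 'dddcdffb')
  20 → (31, 'ddddcdffb')
  21 → (8, 'deffbfbaeaggbgeadfebddbddddcdffb')
  22 → (24, 'dfebddbddddcdffb')
  23 → (36, 'dffb')
  24 → (2, 'eabedcdeffbfbaeaggbgeadfebddbddddcdffb')
  25 → (22, 'eadfebddbddddcdffb')
  26 → (16, 'eaggbgeadfebddbddddcdffb')
  27 → (26, 'ebddbddddcdffb')
  28 → (5, 'edcdeffbfbaeaggbgeadfebddbddddcdffb')
  29 → (9, 'effbfbaeaggbgeadfebddbddddcdffb')
  30 → (38, 'fb')
  31 → (13, 'fbaeaggbgeadfebddbddddcdffb')
  32 → (11, 'fbfbaeaggbgeadfebddbddddcdffb')
  33 → (1, 'feabedcdeffbfbaeaggbgeadfebddbddddcdffb')
  34 → (25, 'febddbddddcdffb')
  35 → (37, 'ffb')
  36 → (10, 'ffbfbaeaggbgeadfebddbddddcdffb')
  37 → (19, 'gbgeadfebddbddddcdffb')
  38 → (21, 'geadfebddbddddcdffb')
  39 → (18, 'ggbgeadfebddbddddcdffb')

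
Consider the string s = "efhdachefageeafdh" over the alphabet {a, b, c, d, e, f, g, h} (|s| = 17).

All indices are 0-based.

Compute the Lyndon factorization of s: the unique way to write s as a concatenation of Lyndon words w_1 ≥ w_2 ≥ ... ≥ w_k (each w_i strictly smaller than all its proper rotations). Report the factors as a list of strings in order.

emit factor 1: 'efh' (i=0, period=3)
emit factor 2: 'd' (i=3, period=1)
emit factor 3: 'achefageeafdh' (i=4, period=13)

["efh", "d", "achefageeafdh"]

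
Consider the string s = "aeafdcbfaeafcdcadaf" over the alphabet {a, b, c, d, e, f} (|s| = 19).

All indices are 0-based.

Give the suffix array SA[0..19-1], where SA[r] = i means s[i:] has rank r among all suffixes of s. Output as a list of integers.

[15, 8, 0, 17, 10, 2, 6, 14, 5, 12, 16, 13, 4, 9, 1, 18, 7, 11, 3]

rank | idx | suffix
   0 |  15 | adaf
   1 |   8 | aeafcdcadaf
   2 |   0 | aeafdcbfaeafcdcadaf
   3 |  17 | af
   4 |  10 | afcdcadaf
   5 |   2 | afdcbfaeafcdcadaf
   6 |   6 | bfaeafcdcadaf
   7 |  14 | cadaf
   8 |   5 | cbfaeafcdcadaf
   9 |  12 | cdcadaf
  10 |  16 | daf
  11 |  13 | dcadaf
  12 |   4 | dcbfaeafcdcadaf
  13 |   9 | eafcdcadaf
  14 |   1 | eafdcbfaeafcdcadaf
  15 |  18 | f
  16 |   7 | faeafcdcadaf
  17 |  11 | fcdcadaf
  18 |   3 | fdcbfaeafcdcadaf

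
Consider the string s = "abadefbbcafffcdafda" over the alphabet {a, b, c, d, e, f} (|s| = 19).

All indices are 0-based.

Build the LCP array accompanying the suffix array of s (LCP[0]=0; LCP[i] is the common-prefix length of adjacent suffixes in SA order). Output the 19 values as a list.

rank | idx | suffix
   0 |  18 | a
   1 |   0 | abadefbbcafffcdafda
   2 |   2 | adefbbcafffcdafda
   3 |  15 | afda
   4 |   9 | afffcdafda
   5 |   1 | badefbbcafffcdafda
   6 |   6 | bbcafffcdafda
   7 |   7 | bcafffcdafda
   8 |   8 | cafffcdafda
   9 |  13 | cdafda
  10 |  17 | da
  11 |  14 | dafda
  12 |   3 | defbbcafffcdafda
  13 |   4 | efbbcafffcdafda
  14 |   5 | fbbcafffcdafda
  15 |  12 | fcdafda
  16 |  16 | fda
  17 |  11 | ffcdafda
  18 |  10 | fffcdafda

SA = [18, 0, 2, 15, 9, 1, 6, 7, 8, 13, 17, 14, 3, 4, 5, 12, 16, 11, 10]
i: (SA[i-1],SA[i]) lcp shared
  1: (18,0) 1 'a'
  2: (0,2) 1 'a'
  3: (2,15) 1 'a'
  4: (15,9) 2 'af'
  5: (9,1) 0 ''
  6: (1,6) 1 'b'
  7: (6,7) 1 'b'
  8: (7,8) 0 ''
  9: (8,13) 1 'c'
  10: (13,17) 0 ''
  11: (17,14) 2 'da'
  12: (14,3) 1 'd'
  13: (3,4) 0 ''
  14: (4,5) 0 ''
  15: (5,12) 1 'f'
  16: (12,16) 1 'f'
  17: (16,11) 1 'f'
  18: (11,10) 2 'ff'

[0, 1, 1, 1, 2, 0, 1, 1, 0, 1, 0, 2, 1, 0, 0, 1, 1, 1, 2]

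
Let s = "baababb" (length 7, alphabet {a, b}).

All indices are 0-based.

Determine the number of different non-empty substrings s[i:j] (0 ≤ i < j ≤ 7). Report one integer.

rank→(start, suffix):
  0 → (1, 'aababb')
  1 → (2, 'ababb')
  2 → (4, 'abb')
  3 → (6, 'b')
  4 → (0, 'baababb')
  5 → (3, 'babb')
  6 → (5, 'bb')

SA = [1, 2, 4, 6, 0, 3, 5]
rank  pair      lcp
   1  s[1:],s[2:]  1  'a'
   2  s[2:],s[4:]  2  'ab'
   3  s[4:],s[6:]  0  ''
   4  s[6:],s[0:]  1  'b'
   5  s[0:],s[3:]  2  'ba'
   6  s[3:],s[5:]  1  'b'

n(n+1)/2 = 7·8/2 = 28
Σ LCP = 0 + 1 + 2 + 0 + 1 + 2 + 1 = 7
distinct = 28 − 7 = 21

21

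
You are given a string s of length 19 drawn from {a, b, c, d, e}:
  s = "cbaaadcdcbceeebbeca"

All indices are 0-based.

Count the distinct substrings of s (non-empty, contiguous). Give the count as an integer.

rank→(start, suffix):
  0 → (18, 'a')
  1 → (2, 'aaadcdcbceeebbeca')
  2 → (3, 'aadcdcbceeebbeca')
  3 → (4, 'adcdcbceeebbeca')
  4 → (1, 'baaadcdcbceeebbeca')
  5 → (14, 'bbeca')
  6 → (9, 'bceeebbeca')
  7 → (15, 'beca')
  8 → (17, 'ca')
  9 → (0, 'cbaaadcdcbceeebbeca')
  10 → (8, 'cbceeebbeca')
  11 → (6, 'cdcbceeebbeca')
  12 → (10, 'ceeebbeca')
  13 → (7, 'dcbceeebbeca')
  14 → (5, 'dcdcbceeebbeca')
  15 → (13, 'ebbeca')
  16 → (16, 'eca')
  17 → (12, 'eebbeca')
  18 → (11, 'eeebbeca')

SA = [18, 2, 3, 4, 1, 14, 9, 15, 17, 0, 8, 6, 10, 7, 5, 13, 16, 12, 11]
[i] adj suffixes → lcp
  [1] 18/2 → 1 ('a')
  [2] 2/3 → 2 ('aa')
  [3] 3/4 → 1 ('a')
  [4] 4/1 → 0 ('')
  [5] 1/14 → 1 ('b')
  [6] 14/9 → 1 ('b')
  [7] 9/15 → 1 ('b')
  [8] 15/17 → 0 ('')
  [9] 17/0 → 1 ('c')
  [10] 0/8 → 2 ('cb')
  [11] 8/6 → 1 ('c')
  [12] 6/10 → 1 ('c')
  [13] 10/7 → 0 ('')
  [14] 7/5 → 2 ('dc')
  [15] 5/13 → 0 ('')
  [16] 13/16 → 1 ('e')
  [17] 16/12 → 1 ('e')
  [18] 12/11 → 2 ('ee')

n(n+1)/2 = 19·20/2 = 190
Σ LCP = 0 + 1 + 2 + 1 + 0 + 1 + 1 + 1 + 0 + 1 + 2 + 1 + 1 + 0 + 2 + 0 + 1 + 1 + 2 = 18
distinct = 190 − 18 = 172

172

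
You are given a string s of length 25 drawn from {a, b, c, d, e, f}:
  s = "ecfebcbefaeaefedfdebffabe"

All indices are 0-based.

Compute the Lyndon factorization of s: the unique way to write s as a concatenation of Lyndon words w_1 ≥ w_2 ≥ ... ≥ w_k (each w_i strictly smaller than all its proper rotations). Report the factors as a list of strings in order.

["e", "cfe", "bcbef", "aeaefedfdebff", "abe"]

emit factor 1: 'e' (i=0, period=1)
emit factor 2: 'cfe' (i=1, period=3)
emit factor 3: 'bcbef' (i=4, period=5)
emit factor 4: 'aeaefedfdebff' (i=9, period=13)
emit factor 5: 'abe' (i=22, period=3)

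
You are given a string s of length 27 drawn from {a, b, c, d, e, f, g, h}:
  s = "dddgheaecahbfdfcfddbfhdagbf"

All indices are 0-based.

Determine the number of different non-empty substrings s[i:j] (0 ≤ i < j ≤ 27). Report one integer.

354

rank→(start, suffix):
  0 → (6, 'aecahbfdfcfddbfhdagbf')
  1 → (23, 'agbf')
  2 → (9, 'ahbfdfcfddbfhdagbf')
  3 → (25, 'bf')
  4 → (11, 'bfdfcfddbfhdagbf')
  5 → (19, 'bfhdagbf')
  6 → (8, 'cahbfdfcfddbfhdagbf')
  7 → (15, 'cfddbfhdagbf')
  8 → (22, 'dagbf')
  9 → (18, 'dbfhdagbf')
  10 → (17, 'ddbfhdagbf')
  11 → (0, 'dddgheaecahbfdfcfddbfhdagbf')
  12 → (1, 'ddgheaecahbfdfcfddbfhdagbf')
  13 → (13, 'dfcfddbfhdagbf')
  14 → (2, 'dgheaecahbfdfcfddbfhdagbf')
  15 → (5, 'eaecahbfdfcfddbfhdagbf')
  16 → (7, 'ecahbfdfcfddbfhdagbf')
  17 → (26, 'f')
  18 → (14, 'fcfddbfhdagbf')
  19 → (16, 'fddbfhdagbf')
  20 → (12, 'fdfcfddbfhdagbf')
  21 → (20, 'fhdagbf')
  22 → (24, 'gbf')
  23 → (3, 'gheaecahbfdfcfddbfhdagbf')
  24 → (10, 'hbfdfcfddbfhdagbf')
  25 → (21, 'hdagbf')
  26 → (4, 'heaecahbfdfcfddbfhdagbf')

SA = [6, 23, 9, 25, 11, 19, 8, 15, 22, 18, 17, 0, 1, 13, 2, 5, 7, 26, 14, 16, 12, 20, 24, 3, 10, 21, 4]
[i] adj suffixes → lcp
  [1] 6/23 → 1 ('a')
  [2] 23/9 → 1 ('a')
  [3] 9/25 → 0 ('')
  [4] 25/11 → 2 ('bf')
  [5] 11/19 → 2 ('bf')
  [6] 19/8 → 0 ('')
  [7] 8/15 → 1 ('c')
  [8] 15/22 → 0 ('')
  [9] 22/18 → 1 ('d')
  [10] 18/17 → 1 ('d')
  [11] 17/0 → 2 ('dd')
  [12] 0/1 → 2 ('dd')
  [13] 1/13 → 1 ('d')
  [14] 13/2 → 1 ('d')
  [15] 2/5 → 0 ('')
  [16] 5/7 → 1 ('e')
  [17] 7/26 → 0 ('')
  [18] 26/14 → 1 ('f')
  [19] 14/16 → 1 ('f')
  [20] 16/12 → 2 ('fd')
  [21] 12/20 → 1 ('f')
  [22] 20/24 → 0 ('')
  [23] 24/3 → 1 ('g')
  [24] 3/10 → 0 ('')
  [25] 10/21 → 1 ('h')
  [26] 21/4 → 1 ('h')

n(n+1)/2 = 27·28/2 = 378
Σ LCP = 0 + 1 + 1 + 0 + 2 + 2 + 0 + 1 + 0 + 1 + 1 + 2 + 2 + 1 + 1 + 0 + 1 + 0 + 1 + 1 + 2 + 1 + 0 + 1 + 0 + 1 + 1 = 24
distinct = 378 − 24 = 354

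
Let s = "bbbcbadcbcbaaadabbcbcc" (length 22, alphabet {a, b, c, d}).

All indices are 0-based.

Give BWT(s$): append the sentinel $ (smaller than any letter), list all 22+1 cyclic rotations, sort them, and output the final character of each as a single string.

rank  rotation                 last
    0  $bbbcbadcbcbaaadabbcbcc  c
    1  aaadabbcbcc$bbbcbadcbcb  b
    2  aadabbcbcc$bbbcbadcbcba  a
    3  abbcbcc$bbbcbadcbcbaaad  d
    4  adabbcbcc$bbbcbadcbcbaa  a
    5  adcbcbaaadabbcbcc$bbbcb  b
    6  baaadabbcbcc$bbbcbadcbc  c
    7  badcbcbaaadabbcbcc$bbbc  c
    8  bbbcbadcbcbaaadabbcbcc$  $
    9  bbcbadcbcbaaadabbcbcc$b  b
   10  bbcbcc$bbbcbadcbcbaaada  a
   11  bcbaaadabbcbcc$bbbcbadc  c
   12  bcbadcbcbaaadabbcbcc$bb  b
   13  bcbcc$bbbcbadcbcbaaadab  b
   14  bcc$bbbcbadcbcbaaadabbc  c
   15  c$bbbcbadcbcbaaadabbcbc  c
   16  cbaaadabbcbcc$bbbcbadcb  b
   17  cbadcbcbaaadabbcbcc$bbb  b
   18  cbcbaaadabbcbcc$bbbcbad  d
   19  cbcc$bbbcbadcbcbaaadabb  b
   20  cc$bbbcbadcbcbaaadabbcb  b
   21  dabbcbcc$bbbcbadcbcbaaa  a
   22  dcbcbaaadabbcbcc$bbbcba  a

cbadabcc$bacbbccbbdbbaa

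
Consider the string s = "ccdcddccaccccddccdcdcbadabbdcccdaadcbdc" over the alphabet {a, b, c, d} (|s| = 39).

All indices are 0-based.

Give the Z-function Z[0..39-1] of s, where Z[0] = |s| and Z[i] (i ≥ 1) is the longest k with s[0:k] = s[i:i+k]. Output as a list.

[39, 1, 0, 1, 0, 0, 2, 1, 0, 2, 2, 3, 1, 0, 0, 5, 1, 0, 1, 0, 1, 0, 0, 0, 0, 0, 0, 0, 2, 3, 1, 0, 0, 0, 0, 1, 0, 0, 1]

Z[0]=39
i=1: fresh scan; Z[1]=1 extend→box=[1,2)
i=2: fresh scan; Z[2]=0
i=3: fresh scan; Z[3]=1 extend→box=[3,4)
i=4: fresh scan; Z[4]=0
i=5: fresh scan; Z[5]=0
i=6: fresh scan; Z[6]=2 extend→box=[6,8)
i=7: min(r-i=1, Z[1]=1)=1; Z[7]=1
i=8: fresh scan; Z[8]=0
i=9: fresh scan; Z[9]=2 extend→box=[9,11)
i=10: min(r-i=1, Z[1]=1)=1; Z[10]=2 extend→box=[10,12)
i=11: min(r-i=1, Z[1]=1)=1; Z[11]=3 extend→box=[11,14)
i=12: min(r-i=2, Z[1]=1)=1; Z[12]=1
i=13: min(r-i=1, Z[2]=0)=0; Z[13]=0
i=14: fresh scan; Z[14]=0
i=15: fresh scan; Z[15]=5 extend→box=[15,20)
i=16: min(r-i=4, Z[1]=1)=1; Z[16]=1
i=17: min(r-i=3, Z[2]=0)=0; Z[17]=0
i=18: min(r-i=2, Z[3]=1)=1; Z[18]=1
i=19: min(r-i=1, Z[4]=0)=0; Z[19]=0
i=20: fresh scan; Z[20]=1 extend→box=[20,21)
i=21: fresh scan; Z[21]=0
i=22: fresh scan; Z[22]=0
i=23: fresh scan; Z[23]=0
i=24: fresh scan; Z[24]=0
i=25: fresh scan; Z[25]=0
i=26: fresh scan; Z[26]=0
i=27: fresh scan; Z[27]=0
i=28: fresh scan; Z[28]=2 extend→box=[28,30)
i=29: min(r-i=1, Z[1]=1)=1; Z[29]=3 extend→box=[29,32)
i=30: min(r-i=2, Z[1]=1)=1; Z[30]=1
i=31: min(r-i=1, Z[2]=0)=0; Z[31]=0
i=32: fresh scan; Z[32]=0
i=33: fresh scan; Z[33]=0
i=34: fresh scan; Z[34]=0
i=35: fresh scan; Z[35]=1 extend→box=[35,36)
i=36: fresh scan; Z[36]=0
i=37: fresh scan; Z[37]=0
i=38: fresh scan; Z[38]=1 extend→box=[38,39)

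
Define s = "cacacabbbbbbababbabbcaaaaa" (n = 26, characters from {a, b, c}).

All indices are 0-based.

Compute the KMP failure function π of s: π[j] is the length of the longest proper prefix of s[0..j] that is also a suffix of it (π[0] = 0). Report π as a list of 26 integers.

[0, 0, 1, 2, 3, 4, 0, 0, 0, 0, 0, 0, 0, 0, 0, 0, 0, 0, 0, 0, 1, 2, 0, 0, 0, 0]

π[0] = 0
j=1 s[j]='a': π[1]=0 (border '')
j=2 s[j]='c': π[2]=1 (border 'c')
j=3 s[j]='a': π[3]=2 (border 'ca')
j=4 s[j]='c': π[4]=3 (border 'cac')
j=5 s[j]='a': π[5]=4 (border 'caca')
j=6 s[j]='b': k: 4→2→0; π[6]=0 (border '')
j=7 s[j]='b': π[7]=0 (border '')
j=8 s[j]='b': π[8]=0 (border '')
j=9 s[j]='b': π[9]=0 (border '')
j=10 s[j]='b': π[10]=0 (border '')
j=11 s[j]='b': π[11]=0 (border '')
j=12 s[j]='a': π[12]=0 (border '')
j=13 s[j]='b': π[13]=0 (border '')
j=14 s[j]='a': π[14]=0 (border '')
j=15 s[j]='b': π[15]=0 (border '')
j=16 s[j]='b': π[16]=0 (border '')
j=17 s[j]='a': π[17]=0 (border '')
j=18 s[j]='b': π[18]=0 (border '')
j=19 s[j]='b': π[19]=0 (border '')
j=20 s[j]='c': π[20]=1 (border 'c')
j=21 s[j]='a': π[21]=2 (border 'ca')
j=22 s[j]='a': k: 2→0; π[22]=0 (border '')
j=23 s[j]='a': π[23]=0 (border '')
j=24 s[j]='a': π[24]=0 (border '')
j=25 s[j]='a': π[25]=0 (border '')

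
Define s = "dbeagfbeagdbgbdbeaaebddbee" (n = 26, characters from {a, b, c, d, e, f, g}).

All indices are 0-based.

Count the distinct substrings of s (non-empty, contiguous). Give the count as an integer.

314

sorted suffixes:
  #0 SA[0]=17  'aaebddbee'
  #1 SA[1]=18  'aebddbee'
  #2 SA[2]=8  'agdbgbdbeaaebddbee'
  #3 SA[3]=3  'agfbeagdbgbdbeaaebddbee'
  #4 SA[4]=13  'bdbeaaebddbee'
  #5 SA[5]=20  'bddbee'
  #6 SA[6]=15  'beaaebddbee'
  #7 SA[7]=6  'beagdbgbdbeaaebddbee'
  #8 SA[8]=1  'beagfbeagdbgbdbeaaebddbee'
  #9 SA[9]=23  'bee'
  #10 SA[10]=11  'bgbdbeaaebddbee'
  #11 SA[11]=14  'dbeaaebddbee'
  #12 SA[12]=0  'dbeagfbeagdbgbdbeaaebddbee'
  #13 SA[13]=22  'dbee'
  #14 SA[14]=10  'dbgbdbeaaebddbee'
  #15 SA[15]=21  'ddbee'
  #16 SA[16]=25  'e'
  #17 SA[17]=16  'eaaebddbee'
  #18 SA[18]=7  'eagdbgbdbeaaebddbee'
  #19 SA[19]=2  'eagfbeagdbgbdbeaaebddbee'
  #20 SA[20]=19  'ebddbee'
  #21 SA[21]=24  'ee'
  #22 SA[22]=5  'fbeagdbgbdbeaaebddbee'
  #23 SA[23]=12  'gbdbeaaebddbee'
  #24 SA[24]=9  'gdbgbdbeaaebddbee'
  #25 SA[25]=4  'gfbeagdbgbdbeaaebddbee'

SA = [17, 18, 8, 3, 13, 20, 15, 6, 1, 23, 11, 14, 0, 22, 10, 21, 25, 16, 7, 2, 19, 24, 5, 12, 9, 4]
rank  pair      lcp
   1  s[17:],s[18:]  1  'a'
   2  s[18:],s[8:]  1  'a'
   3  s[8:],s[3:]  2  'ag'
   4  s[3:],s[13:]  0  ''
   5  s[13:],s[20:]  2  'bd'
   6  s[20:],s[15:]  1  'b'
   7  s[15:],s[6:]  3  'bea'
   8  s[6:],s[1:]  4  'beag'
   9  s[1:],s[23:]  2  'be'
  10  s[23:],s[11:]  1  'b'
  11  s[11:],s[14:]  0  ''
  12  s[14:],s[0:]  4  'dbea'
  13  s[0:],s[22:]  3  'dbe'
  14  s[22:],s[10:]  2  'db'
  15  s[10:],s[21:]  1  'd'
  16  s[21:],s[25:]  0  ''
  17  s[25:],s[16:]  1  'e'
  18  s[16:],s[7:]  2  'ea'
  19  s[7:],s[2:]  3  'eag'
  20  s[2:],s[19:]  1  'e'
  21  s[19:],s[24:]  1  'e'
  22  s[24:],s[5:]  0  ''
  23  s[5:],s[12:]  0  ''
  24  s[12:],s[9:]  1  'g'
  25  s[9:],s[4:]  1  'g'

n(n+1)/2 = 26·27/2 = 351
Σ LCP = 0 + 1 + 1 + 2 + 0 + 2 + 1 + 3 + 4 + 2 + 1 + 0 + 4 + 3 + 2 + 1 + 0 + 1 + 2 + 3 + 1 + 1 + 0 + 0 + 1 + 1 = 37
distinct = 351 − 37 = 314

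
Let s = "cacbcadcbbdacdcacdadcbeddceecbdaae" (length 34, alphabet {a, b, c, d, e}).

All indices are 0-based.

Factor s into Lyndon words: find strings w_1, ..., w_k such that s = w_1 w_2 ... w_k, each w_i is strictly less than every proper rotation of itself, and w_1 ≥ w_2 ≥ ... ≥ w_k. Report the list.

emit factor 1: 'c' (i=0, period=1)
emit factor 2: 'acbcadcbbdacdcacdadcbeddceecbd' (i=1, period=30)
emit factor 3: 'aae' (i=31, period=3)

["c", "acbcadcbbdacdcacdadcbeddceecbd", "aae"]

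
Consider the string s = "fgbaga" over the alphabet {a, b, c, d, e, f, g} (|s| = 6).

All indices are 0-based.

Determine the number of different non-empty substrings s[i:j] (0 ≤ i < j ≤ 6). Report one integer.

sorted suffixes:
  #0 SA[0]=5  'a'
  #1 SA[1]=3  'aga'
  #2 SA[2]=2  'baga'
  #3 SA[3]=0  'fgbaga'
  #4 SA[4]=4  'ga'
  #5 SA[5]=1  'gbaga'

SA = [5, 3, 2, 0, 4, 1]
i: (SA[i-1],SA[i]) lcp shared
  1: (5,3) 1 'a'
  2: (3,2) 0 ''
  3: (2,0) 0 ''
  4: (0,4) 0 ''
  5: (4,1) 1 'g'

n(n+1)/2 = 6·7/2 = 21
Σ LCP = 0 + 1 + 0 + 0 + 0 + 1 = 2
distinct = 21 − 2 = 19

19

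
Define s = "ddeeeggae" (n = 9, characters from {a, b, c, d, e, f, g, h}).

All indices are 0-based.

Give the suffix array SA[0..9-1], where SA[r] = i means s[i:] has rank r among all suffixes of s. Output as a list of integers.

sorted suffixes:
  #0 SA[0]=7  'ae'
  #1 SA[1]=0  'ddeeeggae'
  #2 SA[2]=1  'deeeggae'
  #3 SA[3]=8  'e'
  #4 SA[4]=2  'eeeggae'
  #5 SA[5]=3  'eeggae'
  #6 SA[6]=4  'eggae'
  #7 SA[7]=6  'gae'
  #8 SA[8]=5  'ggae'

[7, 0, 1, 8, 2, 3, 4, 6, 5]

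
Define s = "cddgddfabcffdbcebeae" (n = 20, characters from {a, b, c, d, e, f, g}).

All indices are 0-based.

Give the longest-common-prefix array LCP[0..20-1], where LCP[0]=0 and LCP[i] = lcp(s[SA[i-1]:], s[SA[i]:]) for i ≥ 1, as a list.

rank→(start, suffix):
  0 → (7, 'abcffdbcebeae')
  1 → (18, 'ae')
  2 → (13, 'bcebeae')
  3 → (8, 'bcffdbcebeae')
  4 → (16, 'beae')
  5 → (0, 'cddgddfabcffdbcebeae')
  6 → (14, 'cebeae')
  7 → (9, 'cffdbcebeae')
  8 → (12, 'dbcebeae')
  9 → (4, 'ddfabcffdbcebeae')
  10 → (1, 'ddgddfabcffdbcebeae')
  11 → (5, 'dfabcffdbcebeae')
  12 → (2, 'dgddfabcffdbcebeae')
  13 → (19, 'e')
  14 → (17, 'eae')
  15 → (15, 'ebeae')
  16 → (6, 'fabcffdbcebeae')
  17 → (11, 'fdbcebeae')
  18 → (10, 'ffdbcebeae')
  19 → (3, 'gddfabcffdbcebeae')

SA = [7, 18, 13, 8, 16, 0, 14, 9, 12, 4, 1, 5, 2, 19, 17, 15, 6, 11, 10, 3]
rank  pair      lcp
   1  s[7:],s[18:]  1  'a'
   2  s[18:],s[13:]  0  ''
   3  s[13:],s[8:]  2  'bc'
   4  s[8:],s[16:]  1  'b'
   5  s[16:],s[0:]  0  ''
   6  s[0:],s[14:]  1  'c'
   7  s[14:],s[9:]  1  'c'
   8  s[9:],s[12:]  0  ''
   9  s[12:],s[4:]  1  'd'
  10  s[4:],s[1:]  2  'dd'
  11  s[1:],s[5:]  1  'd'
  12  s[5:],s[2:]  1  'd'
  13  s[2:],s[19:]  0  ''
  14  s[19:],s[17:]  1  'e'
  15  s[17:],s[15:]  1  'e'
  16  s[15:],s[6:]  0  ''
  17  s[6:],s[11:]  1  'f'
  18  s[11:],s[10:]  1  'f'
  19  s[10:],s[3:]  0  ''

[0, 1, 0, 2, 1, 0, 1, 1, 0, 1, 2, 1, 1, 0, 1, 1, 0, 1, 1, 0]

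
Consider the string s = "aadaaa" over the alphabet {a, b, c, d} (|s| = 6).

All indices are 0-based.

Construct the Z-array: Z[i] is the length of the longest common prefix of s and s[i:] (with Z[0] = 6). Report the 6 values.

Z[0]=6
i=1: fresh scan; Z[1]=1 scan→box=[1,2)
i=2: fresh scan; Z[2]=0
i=3: fresh scan; Z[3]=2 scan→box=[3,5)
i=4: min(r-i=1, Z[1]=1)=1; Z[4]=2 scan→box=[4,6)
i=5: min(r-i=1, Z[1]=1)=1; Z[5]=1

[6, 1, 0, 2, 2, 1]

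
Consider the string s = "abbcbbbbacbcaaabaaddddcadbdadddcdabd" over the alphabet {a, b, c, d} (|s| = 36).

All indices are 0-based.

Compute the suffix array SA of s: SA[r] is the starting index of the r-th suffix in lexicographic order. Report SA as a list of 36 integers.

[12, 13, 16, 14, 0, 33, 8, 23, 27, 17, 15, 7, 6, 5, 4, 1, 10, 2, 34, 25, 11, 22, 3, 9, 31, 35, 32, 26, 24, 21, 30, 20, 29, 19, 28, 18]

rank→(start, suffix):
  0 → (12, 'aaabaaddddcadbdadddcdabd')
  1 → (13, 'aabaaddddcadbdadddcdabd')
  2 → (16, 'aaddddcadbdadddcdabd')
  3 → (14, 'abaaddddcadbdadddcdabd')
  4 → (0, 'abbcbbbbacbcaaabaaddddcadbdadddcdabd')
  5 → (33, 'abd')
  6 → (8, 'acbcaaabaaddddcadbdadddcdabd')
  7 → (23, 'adbdadddcdabd')
  8 → (27, 'adddcdabd')
  9 → (17, 'addddcadbdadddcdabd')
  10 → (15, 'baaddddcadbdadddcdabd')
  11 → (7, 'bacbcaaabaaddddcadbdadddcdabd')
  12 → (6, 'bbacbcaaabaaddddcadbdadddcdabd')
  13 → (5, 'bbbacbcaaabaaddddcadbdadddcdabd')
  14 → (4, 'bbbbacbcaaabaaddddcadbdadddcdabd')
  15 → (1, 'bbcbbbbacbcaaabaaddddcadbdadddcdabd')
  16 → (10, 'bcaaabaaddddcadbdadddcdabd')
  17 → (2, 'bcbbbbacbcaaabaaddddcadbdadddcdabd')
  18 → (34, 'bd')
  19 → (25, 'bdadddcdabd')
  20 → (11, 'caaabaaddddcadbdadddcdabd')
  21 → (22, 'cadbdadddcdabd')
  22 → (3, 'cbbbbacbcaaabaaddddcadbdadddcdabd')
  23 → (9, 'cbcaaabaaddddcadbdadddcdabd')
  24 → (31, 'cdabd')
  25 → (35, 'd')
  26 → (32, 'dabd')
  27 → (26, 'dadddcdabd')
  28 → (24, 'dbdadddcdabd')
  29 → (21, 'dcadbdadddcdabd')
  30 → (30, 'dcdabd')
  31 → (20, 'ddcadbdadddcdabd')
  32 → (29, 'ddcdabd')
  33 → (19, 'dddcadbdadddcdabd')
  34 → (28, 'dddcdabd')
  35 → (18, 'ddddcadbdadddcdabd')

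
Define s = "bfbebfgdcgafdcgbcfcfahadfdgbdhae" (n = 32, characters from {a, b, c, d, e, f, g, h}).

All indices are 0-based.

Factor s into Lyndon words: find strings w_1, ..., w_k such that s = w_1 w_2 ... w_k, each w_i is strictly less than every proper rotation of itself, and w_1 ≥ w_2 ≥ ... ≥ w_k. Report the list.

["bf", "bebfgdcg", "afdcgbcfcfah", "adfdgbdhae"]

emit factor 1: 'bf' (i=0, period=2)
emit factor 2: 'bebfgdcg' (i=2, period=8)
emit factor 3: 'afdcgbcfcfah' (i=10, period=12)
emit factor 4: 'adfdgbdhae' (i=22, period=10)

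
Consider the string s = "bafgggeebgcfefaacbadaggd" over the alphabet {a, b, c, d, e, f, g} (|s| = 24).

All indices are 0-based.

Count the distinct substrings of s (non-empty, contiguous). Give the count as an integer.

280

sorted suffixes:
  #0 SA[0]=14  'aacbadaggd'
  #1 SA[1]=15  'acbadaggd'
  #2 SA[2]=18  'adaggd'
  #3 SA[3]=1  'afgggeebgcfefaacbadaggd'
  #4 SA[4]=20  'aggd'
  #5 SA[5]=17  'badaggd'
  #6 SA[6]=0  'bafgggeebgcfefaacbadaggd'
  #7 SA[7]=8  'bgcfefaacbadaggd'
  #8 SA[8]=16  'cbadaggd'
  #9 SA[9]=10  'cfefaacbadaggd'
  #10 SA[10]=23  'd'
  #11 SA[11]=19  'daggd'
  #12 SA[12]=7  'ebgcfefaacbadaggd'
  #13 SA[13]=6  'eebgcfefaacbadaggd'
  #14 SA[14]=12  'efaacbadaggd'
  #15 SA[15]=13  'faacbadaggd'
  #16 SA[16]=11  'fefaacbadaggd'
  #17 SA[17]=2  'fgggeebgcfefaacbadaggd'
  #18 SA[18]=9  'gcfefaacbadaggd'
  #19 SA[19]=22  'gd'
  #20 SA[20]=5  'geebgcfefaacbadaggd'
  #21 SA[21]=21  'ggd'
  #22 SA[22]=4  'ggeebgcfefaacbadaggd'
  #23 SA[23]=3  'gggeebgcfefaacbadaggd'

SA = [14, 15, 18, 1, 20, 17, 0, 8, 16, 10, 23, 19, 7, 6, 12, 13, 11, 2, 9, 22, 5, 21, 4, 3]
[i] adj suffixes → lcp
  [1] 14/15 → 1 ('a')
  [2] 15/18 → 1 ('a')
  [3] 18/1 → 1 ('a')
  [4] 1/20 → 1 ('a')
  [5] 20/17 → 0 ('')
  [6] 17/0 → 2 ('ba')
  [7] 0/8 → 1 ('b')
  [8] 8/16 → 0 ('')
  [9] 16/10 → 1 ('c')
  [10] 10/23 → 0 ('')
  [11] 23/19 → 1 ('d')
  [12] 19/7 → 0 ('')
  [13] 7/6 → 1 ('e')
  [14] 6/12 → 1 ('e')
  [15] 12/13 → 0 ('')
  [16] 13/11 → 1 ('f')
  [17] 11/2 → 1 ('f')
  [18] 2/9 → 0 ('')
  [19] 9/22 → 1 ('g')
  [20] 22/5 → 1 ('g')
  [21] 5/21 → 1 ('g')
  [22] 21/4 → 2 ('gg')
  [23] 4/3 → 2 ('gg')

n(n+1)/2 = 24·25/2 = 300
Σ LCP = 0 + 1 + 1 + 1 + 1 + 0 + 2 + 1 + 0 + 1 + 0 + 1 + 0 + 1 + 1 + 0 + 1 + 1 + 0 + 1 + 1 + 1 + 2 + 2 = 20
distinct = 300 − 20 = 280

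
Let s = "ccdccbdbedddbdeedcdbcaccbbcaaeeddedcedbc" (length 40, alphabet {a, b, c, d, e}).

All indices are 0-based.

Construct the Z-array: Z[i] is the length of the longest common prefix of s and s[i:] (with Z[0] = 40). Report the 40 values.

Z[0]=40
i=1: i≥r, start 0; Z[1]=1 scan→box=[1,2)
i=2: i≥r, start 0; Z[2]=0
i=3: i≥r, start 0; Z[3]=2 scan→box=[3,5)
i=4: min(r-i=1, Z[1]=1)=1; Z[4]=1
i=5: i≥r, start 0; Z[5]=0
i=6: i≥r, start 0; Z[6]=0
i=7: i≥r, start 0; Z[7]=0
i=8: i≥r, start 0; Z[8]=0
i=9: i≥r, start 0; Z[9]=0
i=10: i≥r, start 0; Z[10]=0
i=11: i≥r, start 0; Z[11]=0
i=12: i≥r, start 0; Z[12]=0
i=13: i≥r, start 0; Z[13]=0
i=14: i≥r, start 0; Z[14]=0
i=15: i≥r, start 0; Z[15]=0
i=16: i≥r, start 0; Z[16]=0
i=17: i≥r, start 0; Z[17]=1 scan→box=[17,18)
i=18: i≥r, start 0; Z[18]=0
i=19: i≥r, start 0; Z[19]=0
i=20: i≥r, start 0; Z[20]=1 scan→box=[20,21)
i=21: i≥r, start 0; Z[21]=0
i=22: i≥r, start 0; Z[22]=2 scan→box=[22,24)
i=23: min(r-i=1, Z[1]=1)=1; Z[23]=1
i=24: i≥r, start 0; Z[24]=0
i=25: i≥r, start 0; Z[25]=0
i=26: i≥r, start 0; Z[26]=1 scan→box=[26,27)
i=27: i≥r, start 0; Z[27]=0
i=28: i≥r, start 0; Z[28]=0
i=29: i≥r, start 0; Z[29]=0
i=30: i≥r, start 0; Z[30]=0
i=31: i≥r, start 0; Z[31]=0
i=32: i≥r, start 0; Z[32]=0
i=33: i≥r, start 0; Z[33]=0
i=34: i≥r, start 0; Z[34]=0
i=35: i≥r, start 0; Z[35]=1 scan→box=[35,36)
i=36: i≥r, start 0; Z[36]=0
i=37: i≥r, start 0; Z[37]=0
i=38: i≥r, start 0; Z[38]=0
i=39: i≥r, start 0; Z[39]=1 scan→box=[39,40)

[40, 1, 0, 2, 1, 0, 0, 0, 0, 0, 0, 0, 0, 0, 0, 0, 0, 1, 0, 0, 1, 0, 2, 1, 0, 0, 1, 0, 0, 0, 0, 0, 0, 0, 0, 1, 0, 0, 0, 1]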